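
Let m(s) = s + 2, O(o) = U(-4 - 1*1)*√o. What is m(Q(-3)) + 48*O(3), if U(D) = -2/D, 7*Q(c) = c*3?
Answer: 5/7 + 96*√3/5 ≈ 33.970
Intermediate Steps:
Q(c) = 3*c/7 (Q(c) = (c*3)/7 = (3*c)/7 = 3*c/7)
O(o) = 2*√o/5 (O(o) = (-2/(-4 - 1*1))*√o = (-2/(-4 - 1))*√o = (-2/(-5))*√o = (-2*(-⅕))*√o = 2*√o/5)
m(s) = 2 + s
m(Q(-3)) + 48*O(3) = (2 + (3/7)*(-3)) + 48*(2*√3/5) = (2 - 9/7) + 96*√3/5 = 5/7 + 96*√3/5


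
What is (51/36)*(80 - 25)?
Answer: 935/12 ≈ 77.917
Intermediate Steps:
(51/36)*(80 - 25) = (51*(1/36))*55 = (17/12)*55 = 935/12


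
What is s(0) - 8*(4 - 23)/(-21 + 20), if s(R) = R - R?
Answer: -152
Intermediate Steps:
s(R) = 0
s(0) - 8*(4 - 23)/(-21 + 20) = 0 - 8*(4 - 23)/(-21 + 20) = 0 - (-152)/(-1) = 0 - (-152)*(-1) = 0 - 8*19 = 0 - 152 = -152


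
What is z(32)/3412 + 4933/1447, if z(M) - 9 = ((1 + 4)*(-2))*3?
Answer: 16801009/4937164 ≈ 3.4030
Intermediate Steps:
z(M) = -21 (z(M) = 9 + ((1 + 4)*(-2))*3 = 9 + (5*(-2))*3 = 9 - 10*3 = 9 - 30 = -21)
z(32)/3412 + 4933/1447 = -21/3412 + 4933/1447 = 16801009/4937164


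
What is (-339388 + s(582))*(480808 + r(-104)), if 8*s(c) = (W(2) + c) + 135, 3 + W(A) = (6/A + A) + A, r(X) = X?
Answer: -163101845704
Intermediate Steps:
W(A) = -3 + 2*A + 6/A (W(A) = -3 + ((6/A + A) + A) = -3 + ((A + 6/A) + A) = -3 + (2*A + 6/A) = -3 + 2*A + 6/A)
s(c) = 139/8 + c/8 (s(c) = (((-3 + 2*2 + 6/2) + c) + 135)/8 = (((-3 + 4 + 6*(1/2)) + c) + 135)/8 = (((-3 + 4 + 3) + c) + 135)/8 = ((4 + c) + 135)/8 = (139 + c)/8 = 139/8 + c/8)
(-339388 + s(582))*(480808 + r(-104)) = (-339388 + (139/8 + (1/8)*582))*(480808 - 104) = (-339388 + (139/8 + 291/4))*480704 = (-339388 + 721/8)*480704 = -2714383/8*480704 = -163101845704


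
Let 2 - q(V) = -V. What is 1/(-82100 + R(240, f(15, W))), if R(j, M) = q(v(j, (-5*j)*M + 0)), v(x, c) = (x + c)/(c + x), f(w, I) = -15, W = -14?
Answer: -1/82097 ≈ -1.2181e-5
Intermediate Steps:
v(x, c) = 1 (v(x, c) = (c + x)/(c + x) = 1)
q(V) = 2 + V (q(V) = 2 - (-1)*V = 2 + V)
R(j, M) = 3 (R(j, M) = 2 + 1 = 3)
1/(-82100 + R(240, f(15, W))) = 1/(-82100 + 3) = 1/(-82097) = -1/82097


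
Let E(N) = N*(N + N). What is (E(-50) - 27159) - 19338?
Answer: -41497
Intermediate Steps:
E(N) = 2*N**2 (E(N) = N*(2*N) = 2*N**2)
(E(-50) - 27159) - 19338 = (2*(-50)**2 - 27159) - 19338 = (2*2500 - 27159) - 19338 = (5000 - 27159) - 19338 = -22159 - 19338 = -41497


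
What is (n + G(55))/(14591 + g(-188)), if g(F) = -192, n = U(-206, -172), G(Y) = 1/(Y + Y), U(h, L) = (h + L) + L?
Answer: -60499/1583890 ≈ -0.038196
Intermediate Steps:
U(h, L) = h + 2*L (U(h, L) = (L + h) + L = h + 2*L)
G(Y) = 1/(2*Y)
n = -550 (n = -206 + 2*(-172) = -206 - 344 = -550)
(n + G(55))/(14591 + g(-188)) = (-550 + (½)/55)/(14591 - 192) = (-550 + (½)*(1/55))/14399 = (-550 + 1/110)*(1/14399) = -60499/110*1/14399 = -60499/1583890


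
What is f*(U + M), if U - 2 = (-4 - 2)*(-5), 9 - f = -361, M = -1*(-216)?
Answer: 91760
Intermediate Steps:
M = 216
f = 370 (f = 9 - 1*(-361) = 9 + 361 = 370)
U = 32 (U = 2 + (-4 - 2)*(-5) = 2 - 6*(-5) = 2 + 30 = 32)
f*(U + M) = 370*(32 + 216) = 370*248 = 91760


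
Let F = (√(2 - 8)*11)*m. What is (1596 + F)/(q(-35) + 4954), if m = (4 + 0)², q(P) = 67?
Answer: 1596/5021 + 176*I*√6/5021 ≈ 0.31786 + 0.085861*I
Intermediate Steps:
m = 16 (m = 4² = 16)
F = 176*I*√6 (F = (√(2 - 8)*11)*16 = (√(-6)*11)*16 = ((I*√6)*11)*16 = (11*I*√6)*16 = 176*I*√6 ≈ 431.11*I)
(1596 + F)/(q(-35) + 4954) = (1596 + 176*I*√6)/(67 + 4954) = (1596 + 176*I*√6)/5021 = (1596 + 176*I*√6)*(1/5021) = 1596/5021 + 176*I*√6/5021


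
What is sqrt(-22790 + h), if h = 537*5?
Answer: I*sqrt(20105) ≈ 141.79*I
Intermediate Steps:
h = 2685
sqrt(-22790 + h) = sqrt(-22790 + 2685) = sqrt(-20105) = I*sqrt(20105)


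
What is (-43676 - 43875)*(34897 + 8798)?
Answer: -3825540945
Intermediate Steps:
(-43676 - 43875)*(34897 + 8798) = -87551*43695 = -3825540945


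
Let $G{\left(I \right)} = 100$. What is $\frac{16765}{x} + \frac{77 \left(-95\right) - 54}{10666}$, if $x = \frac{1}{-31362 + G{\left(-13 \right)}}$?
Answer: $- \frac{5590129855749}{10666} \approx -5.2411 \cdot 10^{8}$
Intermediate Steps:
$x = - \frac{1}{31262}$ ($x = \frac{1}{-31362 + 100} = \frac{1}{-31262} = - \frac{1}{31262} \approx -3.1988 \cdot 10^{-5}$)
$\frac{16765}{x} + \frac{77 \left(-95\right) - 54}{10666} = \frac{16765}{- \frac{1}{31262}} + \frac{77 \left(-95\right) - 54}{10666} = 16765 \left(-31262\right) + \left(-7315 - 54\right) \frac{1}{10666} = -524107430 - \frac{7369}{10666} = - \frac{5590129855749}{10666}$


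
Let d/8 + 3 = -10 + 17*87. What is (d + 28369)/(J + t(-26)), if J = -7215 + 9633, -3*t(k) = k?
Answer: 120291/7280 ≈ 16.523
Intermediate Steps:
t(k) = -k/3
d = 11728 (d = -24 + 8*(-10 + 17*87) = -24 + 8*(-10 + 1479) = -24 + 8*1469 = -24 + 11752 = 11728)
J = 2418
(d + 28369)/(J + t(-26)) = (11728 + 28369)/(2418 - ⅓*(-26)) = 40097/(2418 + 26/3) = 40097/(7280/3) = 40097*(3/7280) = 120291/7280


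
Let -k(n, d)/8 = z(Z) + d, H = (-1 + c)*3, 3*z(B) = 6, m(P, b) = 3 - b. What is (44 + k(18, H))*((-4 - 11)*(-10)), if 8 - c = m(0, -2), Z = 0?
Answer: -3000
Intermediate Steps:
c = 3 (c = 8 - (3 - 1*(-2)) = 8 - (3 + 2) = 8 - 1*5 = 8 - 5 = 3)
z(B) = 2 (z(B) = (⅓)*6 = 2)
H = 6 (H = (-1 + 3)*3 = 2*3 = 6)
k(n, d) = -16 - 8*d (k(n, d) = -8*(2 + d) = -16 - 8*d)
(44 + k(18, H))*((-4 - 11)*(-10)) = (44 + (-16 - 8*6))*((-4 - 11)*(-10)) = (44 + (-16 - 48))*(-15*(-10)) = (44 - 64)*150 = -20*150 = -3000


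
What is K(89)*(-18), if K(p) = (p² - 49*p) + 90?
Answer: -65700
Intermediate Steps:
K(p) = 90 + p² - 49*p
K(89)*(-18) = (90 + 89² - 49*89)*(-18) = (90 + 7921 - 4361)*(-18) = 3650*(-18) = -65700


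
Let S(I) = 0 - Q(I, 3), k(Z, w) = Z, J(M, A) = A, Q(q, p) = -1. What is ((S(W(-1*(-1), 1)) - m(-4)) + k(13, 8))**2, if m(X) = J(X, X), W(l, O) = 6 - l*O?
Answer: 324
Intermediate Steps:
W(l, O) = 6 - O*l
m(X) = X
S(I) = 1 (S(I) = 0 - 1*(-1) = 0 + 1 = 1)
((S(W(-1*(-1), 1)) - m(-4)) + k(13, 8))**2 = ((1 - 1*(-4)) + 13)**2 = ((1 + 4) + 13)**2 = (5 + 13)**2 = 18**2 = 324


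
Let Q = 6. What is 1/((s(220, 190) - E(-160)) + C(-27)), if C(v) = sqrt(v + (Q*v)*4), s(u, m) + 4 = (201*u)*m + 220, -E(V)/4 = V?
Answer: 8401376/70583118694051 - 15*I*sqrt(3)/70583118694051 ≈ 1.1903e-7 - 3.6809e-13*I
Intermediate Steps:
E(V) = -4*V
s(u, m) = 216 + 201*m*u (s(u, m) = -4 + ((201*u)*m + 220) = -4 + (201*m*u + 220) = -4 + (220 + 201*m*u) = 216 + 201*m*u)
C(v) = 5*sqrt(v) (C(v) = sqrt(v + (6*v)*4) = sqrt(v + 24*v) = sqrt(25*v) = 5*sqrt(v))
1/((s(220, 190) - E(-160)) + C(-27)) = 1/(((216 + 201*190*220) - (-4)*(-160)) + 5*sqrt(-27)) = 1/(((216 + 8401800) - 1*640) + 5*(3*I*sqrt(3))) = 1/((8402016 - 640) + 15*I*sqrt(3)) = 1/(8401376 + 15*I*sqrt(3))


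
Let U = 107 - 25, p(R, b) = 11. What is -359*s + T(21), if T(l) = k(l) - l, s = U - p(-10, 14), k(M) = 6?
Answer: -25504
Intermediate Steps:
U = 82
s = 71 (s = 82 - 1*11 = 82 - 11 = 71)
T(l) = 6 - l
-359*s + T(21) = -359*71 + (6 - 1*21) = -25489 + (6 - 21) = -25489 - 15 = -25504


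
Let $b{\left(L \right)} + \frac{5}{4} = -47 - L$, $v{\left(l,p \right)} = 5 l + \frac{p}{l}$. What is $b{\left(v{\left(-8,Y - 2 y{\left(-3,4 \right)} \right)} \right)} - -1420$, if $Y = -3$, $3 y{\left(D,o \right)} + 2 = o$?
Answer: $\frac{33869}{24} \approx 1411.2$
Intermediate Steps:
$y{\left(D,o \right)} = - \frac{2}{3} + \frac{o}{3}$
$b{\left(L \right)} = - \frac{193}{4} - L$ ($b{\left(L \right)} = - \frac{5}{4} - \left(47 + L\right) = - \frac{193}{4} - L$)
$b{\left(v{\left(-8,Y - 2 y{\left(-3,4 \right)} \right)} \right)} - -1420 = \left(- \frac{193}{4} - \left(5 \left(-8\right) + \frac{-3 - 2 \left(- \frac{2}{3} + \frac{1}{3} \cdot 4\right)}{-8}\right)\right) - -1420 = \left(- \frac{193}{4} - \left(-40 + \left(-3 - 2 \left(- \frac{2}{3} + \frac{4}{3}\right)\right) \left(- \frac{1}{8}\right)\right)\right) + 1420 = \left(- \frac{193}{4} - \left(-40 + \left(-3 - \frac{4}{3}\right) \left(- \frac{1}{8}\right)\right)\right) + 1420 = \left(- \frac{193}{4} - \left(-40 - - \frac{13}{24}\right)\right) + 1420 = \left(- \frac{193}{4} - \left(-40 + \frac{13}{24}\right)\right) + 1420 = \left(- \frac{193}{4} - - \frac{947}{24}\right) + 1420 = \left(- \frac{193}{4} + \frac{947}{24}\right) + 1420 = - \frac{211}{24} + 1420 = \frac{33869}{24}$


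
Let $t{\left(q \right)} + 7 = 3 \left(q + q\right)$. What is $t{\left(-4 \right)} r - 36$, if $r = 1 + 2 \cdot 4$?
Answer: $-315$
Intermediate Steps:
$r = 9$ ($r = 1 + 8 = 9$)
$t{\left(q \right)} = -7 + 6 q$ ($t{\left(q \right)} = -7 + 3 \left(q + q\right) = -7 + 3 \cdot 2 q = -7 + 6 q$)
$t{\left(-4 \right)} r - 36 = \left(-7 + 6 \left(-4\right)\right) 9 - 36 = \left(-7 - 24\right) 9 - 36 = \left(-31\right) 9 - 36 = -279 - 36 = -315$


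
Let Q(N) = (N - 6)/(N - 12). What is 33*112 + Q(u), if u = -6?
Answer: 11090/3 ≈ 3696.7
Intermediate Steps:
Q(N) = (-6 + N)/(-12 + N)
33*112 + Q(u) = 33*112 + (-6 - 6)/(-12 - 6) = 3696 - 12/(-18) = 3696 - 1/18*(-12) = 3696 + ⅔ = 11090/3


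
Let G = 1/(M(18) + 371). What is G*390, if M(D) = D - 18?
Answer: 390/371 ≈ 1.0512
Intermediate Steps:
M(D) = -18 + D
G = 1/371 (G = 1/((-18 + 18) + 371) = 1/(0 + 371) = 1/371 ≈ 0.0026954)
G*390 = (1/371)*390 = 390/371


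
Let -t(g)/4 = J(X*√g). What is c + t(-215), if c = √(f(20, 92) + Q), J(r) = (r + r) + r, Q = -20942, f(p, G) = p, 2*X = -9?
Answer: I*(√20922 + 54*√215) ≈ 936.44*I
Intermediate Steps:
X = -9/2 (X = (½)*(-9) = -9/2 ≈ -4.5000)
J(r) = 3*r (J(r) = 2*r + r = 3*r)
t(g) = 54*√g (t(g) = -12*(-9*√g/2) = -(-54)*√g = 54*√g)
c = I*√20922 (c = √(20 - 20942) = √(-20922) = I*√20922 ≈ 144.64*I)
c + t(-215) = I*√20922 + 54*√(-215) = I*√20922 + 54*(I*√215) = I*√20922 + 54*I*√215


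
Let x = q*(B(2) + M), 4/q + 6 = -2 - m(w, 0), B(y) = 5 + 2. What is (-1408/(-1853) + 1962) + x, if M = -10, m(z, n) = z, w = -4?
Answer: 3642553/1853 ≈ 1965.8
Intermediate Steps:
B(y) = 7
q = -1 (q = 4/(-6 + (-2 - 1*(-4))) = 4/(-6 + (-2 + 4)) = 4/(-6 + 2) = 4/(-4) = 4*(-1/4) = -1)
x = 3 (x = -(7 - 10) = -1*(-3) = 3)
(-1408/(-1853) + 1962) + x = (-1408/(-1853) + 1962) + 3 = (-1408*(-1/1853) + 1962) + 3 = (1408/1853 + 1962) + 3 = 3636994/1853 + 3 = 3642553/1853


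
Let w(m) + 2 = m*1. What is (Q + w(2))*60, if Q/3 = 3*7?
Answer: 3780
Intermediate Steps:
w(m) = -2 + m (w(m) = -2 + m*1 = -2 + m)
Q = 63 (Q = 3*(3*7) = 3*21 = 63)
(Q + w(2))*60 = (63 + (-2 + 2))*60 = (63 + 0)*60 = 63*60 = 3780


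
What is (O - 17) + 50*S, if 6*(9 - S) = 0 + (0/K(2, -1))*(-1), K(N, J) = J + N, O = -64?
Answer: 369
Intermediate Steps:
S = 9 (S = 9 - (0 + (0/(-1 + 2))*(-1))/6 = 9 - (0 + (0/1)*(-1))/6 = 9 - (0 + (0*1)*(-1))/6 = 9 - (0 + 0*(-1))/6 = 9 - (0 + 0)/6 = 9 - ⅙*0 = 9 + 0 = 9)
(O - 17) + 50*S = (-64 - 17) + 50*9 = -81 + 450 = 369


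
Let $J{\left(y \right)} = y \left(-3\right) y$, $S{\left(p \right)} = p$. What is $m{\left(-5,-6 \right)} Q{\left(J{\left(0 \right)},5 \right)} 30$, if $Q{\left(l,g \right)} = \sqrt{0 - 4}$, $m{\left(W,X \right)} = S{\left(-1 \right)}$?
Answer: $- 60 i \approx - 60.0 i$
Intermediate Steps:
$m{\left(W,X \right)} = -1$
$J{\left(y \right)} = - 3 y^{2}$ ($J{\left(y \right)} = - 3 y y = - 3 y^{2}$)
$Q{\left(l,g \right)} = 2 i$ ($Q{\left(l,g \right)} = \sqrt{-4} = 2 i$)
$m{\left(-5,-6 \right)} Q{\left(J{\left(0 \right)},5 \right)} 30 = - 2 i 30 = - 60 i$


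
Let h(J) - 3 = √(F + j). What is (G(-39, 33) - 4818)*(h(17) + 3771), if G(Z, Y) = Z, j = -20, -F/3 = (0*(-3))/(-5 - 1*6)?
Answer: -18330318 - 9714*I*√5 ≈ -1.833e+7 - 21721.0*I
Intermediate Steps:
F = 0 (F = -3*0*(-3)/(-5 - 1*6) = -0/(-5 - 6) = -0/(-11) = -0*(-1)/11 = -3*0 = 0)
h(J) = 3 + 2*I*√5 (h(J) = 3 + √(0 - 20) = 3 + √(-20) = 3 + 2*I*√5)
(G(-39, 33) - 4818)*(h(17) + 3771) = (-39 - 4818)*((3 + 2*I*√5) + 3771) = -4857*(3774 + 2*I*√5) = -18330318 - 9714*I*√5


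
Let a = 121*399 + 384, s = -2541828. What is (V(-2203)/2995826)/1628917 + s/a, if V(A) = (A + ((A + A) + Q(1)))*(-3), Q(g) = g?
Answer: -2067333063038665444/39578849888534841 ≈ -52.233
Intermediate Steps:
V(A) = -3 - 9*A (V(A) = (A + ((A + A) + 1))*(-3) = (A + (2*A + 1))*(-3) = (A + (1 + 2*A))*(-3) = (1 + 3*A)*(-3) = -3 - 9*A)
a = 48663 (a = 48279 + 384 = 48663)
(V(-2203)/2995826)/1628917 + s/a = ((-3 - 9*(-2203))/2995826)/1628917 - 2541828/48663 = ((-3 + 19827)*(1/2995826))*(1/1628917) - 2541828*1/48663 = (19824*(1/2995826))*(1/1628917) - 847276/16221 = (9912/1497913)*(1/1628917) - 847276/16221 = 9912/2439975950221 - 847276/16221 = -2067333063038665444/39578849888534841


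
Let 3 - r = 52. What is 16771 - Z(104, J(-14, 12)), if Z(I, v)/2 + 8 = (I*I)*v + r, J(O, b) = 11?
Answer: -221067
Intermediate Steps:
r = -49 (r = 3 - 1*52 = 3 - 52 = -49)
Z(I, v) = -114 + 2*v*I² (Z(I, v) = -16 + 2*((I*I)*v - 49) = -16 + 2*(I²*v - 49) = -16 + 2*(v*I² - 49) = -16 + 2*(-49 + v*I²) = -16 + (-98 + 2*v*I²) = -114 + 2*v*I²)
16771 - Z(104, J(-14, 12)) = 16771 - (-114 + 2*11*104²) = 16771 - (-114 + 2*11*10816) = 16771 - (-114 + 237952) = 16771 - 1*237838 = 16771 - 237838 = -221067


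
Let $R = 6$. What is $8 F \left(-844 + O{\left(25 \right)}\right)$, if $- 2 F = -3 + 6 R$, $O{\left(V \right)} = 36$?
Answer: $106656$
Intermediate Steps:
$F = - \frac{33}{2}$ ($F = - \frac{-3 + 6 \cdot 6}{2} = - \frac{-3 + 36}{2} = \left(- \frac{1}{2}\right) 33 = - \frac{33}{2} \approx -16.5$)
$8 F \left(-844 + O{\left(25 \right)}\right) = 8 \left(- \frac{33}{2}\right) \left(-844 + 36\right) = \left(-132\right) \left(-808\right) = 106656$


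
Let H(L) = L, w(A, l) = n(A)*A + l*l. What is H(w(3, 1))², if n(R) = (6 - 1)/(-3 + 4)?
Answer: 256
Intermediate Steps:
n(R) = 5 (n(R) = 5/1 = 5*1 = 5)
w(A, l) = l² + 5*A (w(A, l) = 5*A + l*l = 5*A + l² = l² + 5*A)
H(w(3, 1))² = (1² + 5*3)² = (1 + 15)² = 16² = 256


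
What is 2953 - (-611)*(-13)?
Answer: -4990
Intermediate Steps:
2953 - (-611)*(-13) = 2953 - 1*7943 = 2953 - 7943 = -4990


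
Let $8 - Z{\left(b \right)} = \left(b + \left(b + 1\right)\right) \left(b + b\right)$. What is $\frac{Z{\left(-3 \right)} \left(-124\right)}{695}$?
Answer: $\frac{2728}{695} \approx 3.9252$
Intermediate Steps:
$Z{\left(b \right)} = 8 - 2 b \left(1 + 2 b\right)$ ($Z{\left(b \right)} = 8 - \left(b + \left(b + 1\right)\right) \left(b + b\right) = 8 - \left(b + \left(1 + b\right)\right) 2 b = 8 - \left(1 + 2 b\right) 2 b = 8 - 2 b \left(1 + 2 b\right)$)
$\frac{Z{\left(-3 \right)} \left(-124\right)}{695} = \frac{\left(8 - 4 \left(-3\right)^{2} - -6\right) \left(-124\right)}{695} = \left(8 - 36 + 6\right) \left(-124\right) \frac{1}{695} = \left(-22\right) \left(-124\right) \frac{1}{695} = 2728 \cdot \frac{1}{695} = \frac{2728}{695}$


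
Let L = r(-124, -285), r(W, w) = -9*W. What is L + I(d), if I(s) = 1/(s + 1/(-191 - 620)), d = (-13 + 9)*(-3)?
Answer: 10860607/9731 ≈ 1116.1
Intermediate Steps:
L = 1116 (L = -9*(-124) = 1116)
d = 12 (d = -4*(-3) = 12)
I(s) = 1/(-1/811 + s) (I(s) = 1/(s + 1/(-811)) = 1/(s - 1/811) = 1/(-1/811 + s))
L + I(d) = 1116 + 811/(-1 + 811*12) = 1116 + 811/(-1 + 9732) = 1116 + 811/9731 = 10860607/9731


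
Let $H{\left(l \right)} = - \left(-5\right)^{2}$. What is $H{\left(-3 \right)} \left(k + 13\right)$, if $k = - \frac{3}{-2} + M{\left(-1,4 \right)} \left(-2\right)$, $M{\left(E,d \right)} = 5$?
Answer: $- \frac{225}{2} \approx -112.5$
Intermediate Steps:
$H{\left(l \right)} = -25$ ($H{\left(l \right)} = \left(-1\right) 25 = -25$)
$k = - \frac{17}{2}$ ($k = - \frac{3}{-2} + 5 \left(-2\right) = \left(-3\right) \left(- \frac{1}{2}\right) - 10 = \frac{3}{2} - 10 = - \frac{17}{2} \approx -8.5$)
$H{\left(-3 \right)} \left(k + 13\right) = - 25 \left(- \frac{17}{2} + 13\right) = \left(-25\right) \frac{9}{2} = - \frac{225}{2}$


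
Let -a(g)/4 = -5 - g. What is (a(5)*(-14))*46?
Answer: -25760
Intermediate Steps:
a(g) = 20 + 4*g (a(g) = -4*(-5 - g) = 20 + 4*g)
(a(5)*(-14))*46 = ((20 + 4*5)*(-14))*46 = ((20 + 20)*(-14))*46 = (40*(-14))*46 = -560*46 = -25760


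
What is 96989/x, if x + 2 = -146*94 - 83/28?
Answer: -2715692/384411 ≈ -7.0646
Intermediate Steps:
x = -384411/28 (x = -2 + (-146*94 - 83/28) = -2 + (-13724 - 83*1/28) = -2 + (-13724 - 83/28) = -2 - 384355/28 = -384411/28 ≈ -13729.)
96989/x = 96989/(-384411/28) = 96989*(-28/384411) = -2715692/384411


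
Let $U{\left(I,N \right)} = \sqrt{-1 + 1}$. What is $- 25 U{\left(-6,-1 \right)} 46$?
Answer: $0$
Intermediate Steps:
$U{\left(I,N \right)} = 0$ ($U{\left(I,N \right)} = \sqrt{0} = 0$)
$- 25 U{\left(-6,-1 \right)} 46 = \left(-25\right) 0 \cdot 46 = 0 \cdot 46 = 0$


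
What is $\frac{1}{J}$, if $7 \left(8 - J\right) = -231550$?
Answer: $\frac{7}{231606} \approx 3.0224 \cdot 10^{-5}$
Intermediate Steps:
$J = \frac{231606}{7}$ ($J = 8 - - \frac{231550}{7} = 8 + \frac{231550}{7} = \frac{231606}{7} \approx 33087.0$)
$\frac{1}{J} = \frac{1}{\frac{231606}{7}} = \frac{7}{231606}$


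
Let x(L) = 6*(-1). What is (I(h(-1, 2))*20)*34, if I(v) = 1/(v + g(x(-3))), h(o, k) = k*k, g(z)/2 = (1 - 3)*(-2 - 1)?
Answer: 85/2 ≈ 42.500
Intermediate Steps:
x(L) = -6
g(z) = 12 (g(z) = 2*((1 - 3)*(-2 - 1)) = 2*(-2*(-3)) = 2*6 = 12)
h(o, k) = k²
I(v) = 1/(12 + v) (I(v) = 1/(v + 12) = 1/(12 + v))
(I(h(-1, 2))*20)*34 = (20/(12 + 2²))*34 = (20/(12 + 4))*34 = (20/16)*34 = ((1/16)*20)*34 = (5/4)*34 = 85/2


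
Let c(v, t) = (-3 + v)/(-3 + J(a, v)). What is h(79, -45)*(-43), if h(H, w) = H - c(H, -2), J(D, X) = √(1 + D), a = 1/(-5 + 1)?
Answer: -50439/11 - 6536*√3/33 ≈ -4928.4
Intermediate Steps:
a = -¼ (a = 1/(-4) = -¼ ≈ -0.25000)
c(v, t) = (-3 + v)/(-3 + √3/2) (c(v, t) = (-3 + v)/(-3 + √(1 - ¼)) = (-3 + v)/(-3 + √(¾)) = (-3 + v)/(-3 + √3/2))
h(H, w) = H + (-3 + H)/(3 - √3/2) (h(H, w) = H - (-1)*(-3 + H)/(3 - √3/2) = H + (-3 + H)/(3 - √3/2))
h(79, -45)*(-43) = (79 + (-3 + 79)/(3 - √3/2))*(-43) = (79 + 76/(3 - √3/2))*(-43) = -3397 - 3268/(3 - √3/2)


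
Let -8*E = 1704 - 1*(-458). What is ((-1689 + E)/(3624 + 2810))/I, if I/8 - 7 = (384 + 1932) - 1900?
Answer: -7837/87090624 ≈ -8.9987e-5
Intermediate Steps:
E = -1081/4 (E = -(1704 - 1*(-458))/8 = -(1704 + 458)/8 = -⅛*2162 = -1081/4 ≈ -270.25)
I = 3384 (I = 56 + 8*((384 + 1932) - 1900) = 56 + 8*(2316 - 1900) = 56 + 8*416 = 56 + 3328 = 3384)
((-1689 + E)/(3624 + 2810))/I = ((-1689 - 1081/4)/(3624 + 2810))/3384 = -7837/4/6434*(1/3384) = -7837/4*1/6434*(1/3384) = -7837/25736*1/3384 = -7837/87090624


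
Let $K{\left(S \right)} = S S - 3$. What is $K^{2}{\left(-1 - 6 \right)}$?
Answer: $2116$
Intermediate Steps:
$K{\left(S \right)} = -3 + S^{2}$ ($K{\left(S \right)} = S^{2} - 3 = -3 + S^{2}$)
$K^{2}{\left(-1 - 6 \right)} = \left(-3 + \left(-1 - 6\right)^{2}\right)^{2} = \left(-3 + \left(-7\right)^{2}\right)^{2} = \left(-3 + 49\right)^{2} = 46^{2} = 2116$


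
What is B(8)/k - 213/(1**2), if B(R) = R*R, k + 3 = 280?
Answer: -58937/277 ≈ -212.77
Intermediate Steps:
k = 277 (k = -3 + 280 = 277)
B(R) = R**2
B(8)/k - 213/(1**2) = 8**2/277 - 213/(1**2) = 64*(1/277) - 213/1 = 64/277 - 213*1 = 64/277 - 213 = -58937/277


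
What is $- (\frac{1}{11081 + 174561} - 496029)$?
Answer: $\frac{92083815617}{185642} \approx 4.9603 \cdot 10^{5}$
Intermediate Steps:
$- (\frac{1}{11081 + 174561} - 496029) = - (\frac{1}{185642} - 496029) = \left(-1\right) \left(- \frac{92083815617}{185642}\right) = \frac{92083815617}{185642}$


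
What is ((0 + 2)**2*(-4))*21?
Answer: -336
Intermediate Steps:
((0 + 2)**2*(-4))*21 = (2**2*(-4))*21 = (4*(-4))*21 = -16*21 = -336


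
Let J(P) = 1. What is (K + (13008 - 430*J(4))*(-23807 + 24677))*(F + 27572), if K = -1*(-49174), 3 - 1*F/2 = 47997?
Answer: -752030998144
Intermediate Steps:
F = -95988 (F = 6 - 2*47997 = 6 - 95994 = -95988)
K = 49174
(K + (13008 - 430*J(4))*(-23807 + 24677))*(F + 27572) = (49174 + (13008 - 430*1)*(-23807 + 24677))*(-95988 + 27572) = (49174 + (13008 - 430)*870)*(-68416) = (49174 + 12578*870)*(-68416) = (49174 + 10942860)*(-68416) = 10992034*(-68416) = -752030998144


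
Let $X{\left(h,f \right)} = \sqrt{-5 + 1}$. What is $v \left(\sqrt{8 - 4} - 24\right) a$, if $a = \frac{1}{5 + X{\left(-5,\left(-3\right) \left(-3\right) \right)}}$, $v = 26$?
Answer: $- \frac{2860}{29} + \frac{1144 i}{29} \approx -98.621 + 39.448 i$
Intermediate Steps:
$X{\left(h,f \right)} = 2 i$ ($X{\left(h,f \right)} = \sqrt{-4} = 2 i$)
$a = \frac{5 - 2 i}{29}$ ($a = \frac{1}{5 + 2 i} = \frac{5 - 2 i}{29} \approx 0.17241 - 0.068966 i$)
$v \left(\sqrt{8 - 4} - 24\right) a = 26 \left(\sqrt{8 - 4} - 24\right) \left(\frac{5}{29} - \frac{2 i}{29}\right) = 26 \left(\sqrt{4} - 24\right) \left(\frac{5}{29} - \frac{2 i}{29}\right) = 26 \left(2 - 24\right) \left(\frac{5}{29} - \frac{2 i}{29}\right) = 26 \left(-22\right) \left(\frac{5}{29} - \frac{2 i}{29}\right) = - 572 \left(\frac{5}{29} - \frac{2 i}{29}\right) = - \frac{2860}{29} + \frac{1144 i}{29}$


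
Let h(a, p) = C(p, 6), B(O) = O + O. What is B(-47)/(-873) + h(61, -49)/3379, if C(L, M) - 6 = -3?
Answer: 320245/2949867 ≈ 0.10856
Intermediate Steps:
B(O) = 2*O
C(L, M) = 3 (C(L, M) = 6 - 3 = 3)
h(a, p) = 3
B(-47)/(-873) + h(61, -49)/3379 = (2*(-47))/(-873) + 3/3379 = -94*(-1/873) + 3*(1/3379) = 94/873 + 3/3379 = 320245/2949867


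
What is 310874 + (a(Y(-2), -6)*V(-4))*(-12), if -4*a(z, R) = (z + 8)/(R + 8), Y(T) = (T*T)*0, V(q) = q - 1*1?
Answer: 310814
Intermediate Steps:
V(q) = -1 + q (V(q) = q - 1 = -1 + q)
Y(T) = 0 (Y(T) = T**2*0 = 0)
a(z, R) = -(8 + z)/(4*(8 + R)) (a(z, R) = -(z + 8)/(4*(R + 8)) = -(8 + z)/(4*(8 + R)))
310874 + (a(Y(-2), -6)*V(-4))*(-12) = 310874 + (((-8 - 1*0)/(4*(8 - 6)))*(-1 - 4))*(-12) = 310874 + (((1/4)*(-8 + 0)/2)*(-5))*(-12) = 310874 + (((1/4)*(1/2)*(-8))*(-5))*(-12) = 310874 - 1*(-5)*(-12) = 310874 + 5*(-12) = 310874 - 60 = 310814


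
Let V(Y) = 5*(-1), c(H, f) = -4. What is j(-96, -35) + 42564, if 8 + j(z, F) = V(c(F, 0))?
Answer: 42551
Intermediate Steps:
V(Y) = -5
j(z, F) = -13 (j(z, F) = -8 - 5 = -13)
j(-96, -35) + 42564 = -13 + 42564 = 42551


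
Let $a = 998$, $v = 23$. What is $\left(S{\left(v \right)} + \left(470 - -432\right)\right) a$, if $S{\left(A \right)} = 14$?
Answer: $914168$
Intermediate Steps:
$\left(S{\left(v \right)} + \left(470 - -432\right)\right) a = \left(14 + \left(470 - -432\right)\right) 998 = \left(14 + \left(470 + 432\right)\right) 998 = \left(14 + 902\right) 998 = 916 \cdot 998 = 914168$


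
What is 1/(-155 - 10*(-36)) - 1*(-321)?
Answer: 65806/205 ≈ 321.00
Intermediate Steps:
1/(-155 - 10*(-36)) - 1*(-321) = 1/(-155 + 360) + 321 = 1/205 + 321 = 65806/205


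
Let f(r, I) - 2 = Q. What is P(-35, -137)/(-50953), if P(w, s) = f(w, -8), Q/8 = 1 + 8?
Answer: -74/50953 ≈ -0.0014523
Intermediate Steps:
Q = 72 (Q = 8*(1 + 8) = 8*9 = 72)
f(r, I) = 74 (f(r, I) = 2 + 72 = 74)
P(w, s) = 74
P(-35, -137)/(-50953) = 74/(-50953) = 74*(-1/50953) = -74/50953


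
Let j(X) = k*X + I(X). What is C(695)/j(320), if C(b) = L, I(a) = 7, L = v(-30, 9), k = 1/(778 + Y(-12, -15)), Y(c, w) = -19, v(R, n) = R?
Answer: -22770/5633 ≈ -4.0423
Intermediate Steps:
k = 1/759 (k = 1/(778 - 19) = 1/759 ≈ 0.0013175)
L = -30
C(b) = -30
j(X) = 7 + X/759 (j(X) = X/759 + 7 = 7 + X/759)
C(695)/j(320) = -30/(7 + (1/759)*320) = -30/(7 + 320/759) = -30/5633/759 = -30*759/5633 = -22770/5633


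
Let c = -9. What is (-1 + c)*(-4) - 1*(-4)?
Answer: 44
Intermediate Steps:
(-1 + c)*(-4) - 1*(-4) = (-1 - 9)*(-4) - 1*(-4) = -10*(-4) + 4 = 40 + 4 = 44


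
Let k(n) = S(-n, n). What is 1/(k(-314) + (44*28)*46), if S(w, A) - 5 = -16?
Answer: 1/56661 ≈ 1.7649e-5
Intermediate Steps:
S(w, A) = -11 (S(w, A) = 5 - 16 = -11)
k(n) = -11
1/(k(-314) + (44*28)*46) = 1/(-11 + (44*28)*46) = 1/(-11 + 1232*46) = 1/(-11 + 56672) = 1/56661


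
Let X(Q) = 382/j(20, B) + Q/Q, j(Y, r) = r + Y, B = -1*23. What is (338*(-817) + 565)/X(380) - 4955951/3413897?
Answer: 2820537142042/1293866963 ≈ 2179.9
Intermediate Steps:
B = -23
j(Y, r) = Y + r
X(Q) = -379/3 (X(Q) = 382/(20 - 23) + Q/Q = 382/(-3) + 1 = 382*(-1/3) + 1 = -382/3 + 1 = -379/3)
(338*(-817) + 565)/X(380) - 4955951/3413897 = (338*(-817) + 565)/(-379/3) - 4955951/3413897 = (-276146 + 565)*(-3/379) - 4955951*1/3413897 = -275581*(-3/379) - 4955951/3413897 = 826743/379 - 4955951/3413897 = 2820537142042/1293866963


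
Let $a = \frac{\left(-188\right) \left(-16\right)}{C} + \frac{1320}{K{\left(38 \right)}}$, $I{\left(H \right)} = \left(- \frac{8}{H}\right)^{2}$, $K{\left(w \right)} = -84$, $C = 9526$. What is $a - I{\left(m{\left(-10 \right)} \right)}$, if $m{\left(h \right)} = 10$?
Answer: $- \frac{13368506}{833525} \approx -16.039$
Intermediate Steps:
$I{\left(H \right)} = \frac{64}{H^{2}}$
$a = - \frac{513402}{33341}$ ($a = \frac{\left(-188\right) \left(-16\right)}{9526} + \frac{1320}{-84} = 3008 \cdot \frac{1}{9526} + 1320 \left(- \frac{1}{84}\right) = \frac{1504}{4763} - \frac{110}{7} = - \frac{513402}{33341} \approx -15.399$)
$a - I{\left(m{\left(-10 \right)} \right)} = - \frac{513402}{33341} - \frac{64}{100} = - \frac{513402}{33341} - 64 \cdot \frac{1}{100} = - \frac{513402}{33341} - \frac{16}{25} = - \frac{13368506}{833525}$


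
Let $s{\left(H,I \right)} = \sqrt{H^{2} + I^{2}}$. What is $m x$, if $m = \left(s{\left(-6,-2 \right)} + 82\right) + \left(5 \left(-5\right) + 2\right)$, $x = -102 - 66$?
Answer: $-9912 - 336 \sqrt{10} \approx -10975.0$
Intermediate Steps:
$x = -168$ ($x = -102 - 66 = -168$)
$m = 59 + 2 \sqrt{10}$ ($m = \left(\sqrt{\left(-6\right)^{2} + \left(-2\right)^{2}} + 82\right) + \left(5 \left(-5\right) + 2\right) = \left(\sqrt{36 + 4} + 82\right) + \left(-25 + 2\right) = \left(\sqrt{40} + 82\right) - 23 = \left(2 \sqrt{10} + 82\right) - 23 = \left(82 + 2 \sqrt{10}\right) - 23 = 59 + 2 \sqrt{10} \approx 65.325$)
$m x = \left(59 + 2 \sqrt{10}\right) \left(-168\right) = -9912 - 336 \sqrt{10}$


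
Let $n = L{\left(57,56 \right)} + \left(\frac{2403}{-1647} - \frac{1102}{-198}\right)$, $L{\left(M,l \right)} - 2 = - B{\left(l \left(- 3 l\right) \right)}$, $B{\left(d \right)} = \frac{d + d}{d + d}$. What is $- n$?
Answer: $- \frac{30839}{6039} \approx -5.1066$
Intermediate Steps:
$B{\left(d \right)} = 1$ ($B{\left(d \right)} = \frac{2 d}{2 d} = 2 d \frac{1}{2 d} = 1$)
$L{\left(M,l \right)} = 1$ ($L{\left(M,l \right)} = 2 - 1 = 1$)
$n = \frac{30839}{6039}$ ($n = 1 + \left(\frac{2403}{-1647} - \frac{1102}{-198}\right) = 1 + \left(2403 \left(- \frac{1}{1647}\right) - - \frac{551}{99}\right) = 1 + \left(- \frac{89}{61} + \frac{551}{99}\right) = 1 + \frac{24800}{6039} = \frac{30839}{6039} \approx 5.1066$)
$- n = \left(-1\right) \frac{30839}{6039} = - \frac{30839}{6039}$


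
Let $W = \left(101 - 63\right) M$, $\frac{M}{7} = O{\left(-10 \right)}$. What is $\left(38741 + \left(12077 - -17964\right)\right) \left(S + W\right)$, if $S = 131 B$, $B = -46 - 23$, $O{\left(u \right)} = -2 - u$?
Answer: $-475352402$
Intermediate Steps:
$M = 56$ ($M = 7 \left(-2 - -10\right) = 7 \left(-2 + 10\right) = 7 \cdot 8 = 56$)
$W = 2128$ ($W = \left(101 - 63\right) 56 = 38 \cdot 56 = 2128$)
$B = -69$ ($B = -46 - 23 = -69$)
$S = -9039$ ($S = 131 \left(-69\right) = -9039$)
$\left(38741 + \left(12077 - -17964\right)\right) \left(S + W\right) = \left(38741 + \left(12077 - -17964\right)\right) \left(-9039 + 2128\right) = \left(38741 + \left(12077 + 17964\right)\right) \left(-6911\right) = \left(38741 + 30041\right) \left(-6911\right) = 68782 \left(-6911\right) = -475352402$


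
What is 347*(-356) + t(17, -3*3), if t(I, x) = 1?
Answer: -123531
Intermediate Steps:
347*(-356) + t(17, -3*3) = 347*(-356) + 1 = -123532 + 1 = -123531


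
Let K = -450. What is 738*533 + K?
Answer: 392904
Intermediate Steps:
738*533 + K = 738*533 - 450 = 393354 - 450 = 392904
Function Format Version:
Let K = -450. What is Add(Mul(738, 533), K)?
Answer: 392904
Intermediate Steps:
Add(Mul(738, 533), K) = Add(Mul(738, 533), -450) = Add(393354, -450) = 392904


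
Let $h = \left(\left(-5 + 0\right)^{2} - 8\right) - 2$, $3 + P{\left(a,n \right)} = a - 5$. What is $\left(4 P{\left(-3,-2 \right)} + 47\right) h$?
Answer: $45$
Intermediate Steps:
$P{\left(a,n \right)} = -8 + a$ ($P{\left(a,n \right)} = -3 + \left(a - 5\right) = -3 + \left(-5 + a\right) = -8 + a$)
$h = 15$ ($h = \left(\left(-5\right)^{2} - 8\right) - 2 = \left(25 - 8\right) - 2 = 17 - 2 = 15$)
$\left(4 P{\left(-3,-2 \right)} + 47\right) h = \left(4 \left(-8 - 3\right) + 47\right) 15 = \left(4 \left(-11\right) + 47\right) 15 = \left(-44 + 47\right) 15 = 3 \cdot 15 = 45$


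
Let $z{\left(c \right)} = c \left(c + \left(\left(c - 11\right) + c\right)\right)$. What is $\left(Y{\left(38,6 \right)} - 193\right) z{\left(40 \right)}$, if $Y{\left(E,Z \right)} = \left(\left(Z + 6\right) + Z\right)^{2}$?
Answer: $571160$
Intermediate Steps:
$Y{\left(E,Z \right)} = \left(6 + 2 Z\right)^{2}$ ($Y{\left(E,Z \right)} = \left(\left(6 + Z\right) + Z\right)^{2} = \left(6 + 2 Z\right)^{2}$)
$z{\left(c \right)} = c \left(-11 + 3 c\right)$ ($z{\left(c \right)} = c \left(c + \left(\left(-11 + c\right) + c\right)\right) = c \left(c + \left(-11 + 2 c\right)\right) = c \left(-11 + 3 c\right)$)
$\left(Y{\left(38,6 \right)} - 193\right) z{\left(40 \right)} = \left(4 \left(3 + 6\right)^{2} - 193\right) 40 \left(-11 + 3 \cdot 40\right) = \left(4 \cdot 9^{2} - 193\right) 40 \left(-11 + 120\right) = \left(4 \cdot 81 - 193\right) 40 \cdot 109 = \left(324 - 193\right) 4360 = 131 \cdot 4360 = 571160$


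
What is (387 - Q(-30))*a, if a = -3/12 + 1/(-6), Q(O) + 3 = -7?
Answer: -1985/12 ≈ -165.42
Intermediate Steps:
Q(O) = -10 (Q(O) = -3 - 7 = -10)
a = -5/12 (a = -3*1/12 + 1*(-⅙) = -¼ - ⅙ = -5/12 ≈ -0.41667)
(387 - Q(-30))*a = (387 - 1*(-10))*(-5/12) = (387 + 10)*(-5/12) = 397*(-5/12) = -1985/12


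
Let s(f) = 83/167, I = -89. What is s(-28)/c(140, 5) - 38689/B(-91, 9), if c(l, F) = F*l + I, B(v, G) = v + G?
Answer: 3947716299/8367034 ≈ 471.82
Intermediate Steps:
s(f) = 83/167 (s(f) = 83*(1/167) = 83/167)
B(v, G) = G + v
c(l, F) = -89 + F*l (c(l, F) = F*l - 89 = -89 + F*l)
s(-28)/c(140, 5) - 38689/B(-91, 9) = 83/(167*(-89 + 5*140)) - 38689/(9 - 91) = 83/(167*(-89 + 700)) - 38689/(-82) = (83/167)/611 - 38689*(-1/82) = (83/167)*(1/611) + 38689/82 = 83/102037 + 38689/82 = 3947716299/8367034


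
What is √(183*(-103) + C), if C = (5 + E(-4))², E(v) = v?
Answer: 4*I*√1178 ≈ 137.29*I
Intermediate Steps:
C = 1 (C = (5 - 4)² = 1² = 1)
√(183*(-103) + C) = √(183*(-103) + 1) = √(-18849 + 1) = √(-18848) = 4*I*√1178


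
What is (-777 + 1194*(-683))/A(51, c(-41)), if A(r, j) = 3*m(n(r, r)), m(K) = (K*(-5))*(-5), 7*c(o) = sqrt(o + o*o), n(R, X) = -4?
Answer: 272093/100 ≈ 2720.9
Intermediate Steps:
c(o) = sqrt(o + o**2)/7 (c(o) = sqrt(o + o*o)/7 = sqrt(o + o**2)/7)
m(K) = 25*K (m(K) = -5*K*(-5) = 25*K)
A(r, j) = -300 (A(r, j) = 3*(25*(-4)) = 3*(-100) = -300)
(-777 + 1194*(-683))/A(51, c(-41)) = (-777 + 1194*(-683))/(-300) = (-777 - 815502)*(-1/300) = -816279*(-1/300) = 272093/100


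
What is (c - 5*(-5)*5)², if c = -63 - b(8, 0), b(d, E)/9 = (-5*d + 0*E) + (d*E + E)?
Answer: 178084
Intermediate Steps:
b(d, E) = -45*d + 9*E + 9*E*d (b(d, E) = 9*((-5*d + 0*E) + (d*E + E)) = 9*((-5*d + 0) + (E*d + E)) = 9*(-5*d + (E + E*d)) = 9*(E - 5*d + E*d) = -45*d + 9*E + 9*E*d)
c = 297 (c = -63 - (-45*8 + 9*0 + 9*0*8) = -63 - (-360 + 0 + 0) = -63 - 1*(-360) = -63 + 360 = 297)
(c - 5*(-5)*5)² = (297 - 5*(-5)*5)² = (297 + 25*5)² = (297 + 125)² = 422² = 178084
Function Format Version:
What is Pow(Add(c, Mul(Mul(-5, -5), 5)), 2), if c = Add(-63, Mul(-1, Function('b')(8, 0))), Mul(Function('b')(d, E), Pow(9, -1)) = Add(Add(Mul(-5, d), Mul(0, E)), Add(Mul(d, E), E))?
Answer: 178084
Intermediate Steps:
Function('b')(d, E) = Add(Mul(-45, d), Mul(9, E), Mul(9, E, d)) (Function('b')(d, E) = Mul(9, Add(Add(Mul(-5, d), Mul(0, E)), Add(Mul(d, E), E))) = Mul(9, Add(Add(Mul(-5, d), 0), Add(Mul(E, d), E))) = Mul(9, Add(Mul(-5, d), Add(E, Mul(E, d)))) = Mul(9, Add(E, Mul(-5, d), Mul(E, d))) = Add(Mul(-45, d), Mul(9, E), Mul(9, E, d)))
c = 297 (c = Add(-63, Mul(-1, Add(Mul(-45, 8), Mul(9, 0), Mul(9, 0, 8)))) = Add(-63, Mul(-1, Add(-360, 0, 0))) = Add(-63, Mul(-1, -360)) = Add(-63, 360) = 297)
Pow(Add(c, Mul(Mul(-5, -5), 5)), 2) = Pow(Add(297, Mul(Mul(-5, -5), 5)), 2) = Pow(Add(297, Mul(25, 5)), 2) = Pow(Add(297, 125), 2) = Pow(422, 2) = 178084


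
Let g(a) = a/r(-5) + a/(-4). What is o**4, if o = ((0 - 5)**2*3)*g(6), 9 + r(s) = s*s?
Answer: 207594140625/4096 ≈ 5.0682e+7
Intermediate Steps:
r(s) = -9 + s**2 (r(s) = -9 + s*s = -9 + s**2)
g(a) = -3*a/16 (g(a) = a/(-9 + (-5)**2) + a/(-4) = a/(-9 + 25) + a*(-1/4) = a/16 - a/4 = -3*a/16)
o = -675/8 (o = ((0 - 5)**2*3)*(-3/16*6) = ((-5)**2*3)*(-9/8) = (25*3)*(-9/8) = 75*(-9/8) = -675/8 ≈ -84.375)
o**4 = (-675/8)**4 = 207594140625/4096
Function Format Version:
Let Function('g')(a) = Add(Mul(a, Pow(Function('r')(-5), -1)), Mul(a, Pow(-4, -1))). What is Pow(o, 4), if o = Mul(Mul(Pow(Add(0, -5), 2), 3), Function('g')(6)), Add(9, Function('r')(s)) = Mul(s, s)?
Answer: Rational(207594140625, 4096) ≈ 5.0682e+7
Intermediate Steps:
Function('r')(s) = Add(-9, Pow(s, 2)) (Function('r')(s) = Add(-9, Mul(s, s)) = Add(-9, Pow(s, 2)))
Function('g')(a) = Mul(Rational(-3, 16), a) (Function('g')(a) = Add(Mul(a, Pow(Add(-9, Pow(-5, 2)), -1)), Mul(a, Pow(-4, -1))) = Add(Mul(a, Pow(Add(-9, 25), -1)), Mul(a, Rational(-1, 4))) = Add(Mul(a, Pow(16, -1)), Mul(Rational(-1, 4), a)) = Add(Mul(a, Rational(1, 16)), Mul(Rational(-1, 4), a)) = Add(Mul(Rational(1, 16), a), Mul(Rational(-1, 4), a)) = Mul(Rational(-3, 16), a))
o = Rational(-675, 8) (o = Mul(Mul(Pow(Add(0, -5), 2), 3), Mul(Rational(-3, 16), 6)) = Mul(Mul(Pow(-5, 2), 3), Rational(-9, 8)) = Mul(Mul(25, 3), Rational(-9, 8)) = Mul(75, Rational(-9, 8)) = Rational(-675, 8) ≈ -84.375)
Pow(o, 4) = Pow(Rational(-675, 8), 4) = Rational(207594140625, 4096)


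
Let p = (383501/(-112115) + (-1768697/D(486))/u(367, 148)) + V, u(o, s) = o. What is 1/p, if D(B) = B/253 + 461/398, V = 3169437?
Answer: 12757833468505/40415138430568251228 ≈ 3.1567e-7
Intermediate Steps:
D(B) = 461/398 + B/253 (D(B) = B*(1/253) + 461*(1/398) = B/253 + 461/398 = 461/398 + B/253)
p = 40415138430568251228/12757833468505 (p = (383501/(-112115) - 1768697/(461/398 + (1/253)*486)/367) + 3169437 = (383501*(-1/112115) - 1768697/(461/398 + 486/253)*(1/367)) + 3169437 = (-383501/112115 - 1768697/310061/100694*(1/367)) + 3169437 = (-383501/112115 - 1768697*100694/310061*(1/367)) + 3169437 = (-383501/112115 - 178097175718/310061*1/367) + 3169437 = (-383501/112115 - 178097175718/113792387) + 3169437 = -20011004349830457/12757833468505 + 3169437 = 40415138430568251228/12757833468505 ≈ 3.1679e+6)
1/p = 1/(40415138430568251228/12757833468505) = 12757833468505/40415138430568251228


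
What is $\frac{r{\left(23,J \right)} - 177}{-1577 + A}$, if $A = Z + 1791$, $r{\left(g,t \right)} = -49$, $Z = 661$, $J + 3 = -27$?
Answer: $- \frac{226}{875} \approx -0.25829$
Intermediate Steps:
$J = -30$ ($J = -3 - 27 = -30$)
$A = 2452$ ($A = 661 + 1791 = 2452$)
$\frac{r{\left(23,J \right)} - 177}{-1577 + A} = \frac{-49 - 177}{-1577 + 2452} = - \frac{226}{875}$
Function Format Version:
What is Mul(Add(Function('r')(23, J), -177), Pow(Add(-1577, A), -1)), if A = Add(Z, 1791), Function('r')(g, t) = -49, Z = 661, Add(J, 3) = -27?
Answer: Rational(-226, 875) ≈ -0.25829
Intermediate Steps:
J = -30 (J = Add(-3, -27) = -30)
A = 2452 (A = Add(661, 1791) = 2452)
Mul(Add(Function('r')(23, J), -177), Pow(Add(-1577, A), -1)) = Mul(Add(-49, -177), Pow(Add(-1577, 2452), -1)) = Mul(-226, Pow(875, -1)) = Mul(-226, Rational(1, 875)) = Rational(-226, 875)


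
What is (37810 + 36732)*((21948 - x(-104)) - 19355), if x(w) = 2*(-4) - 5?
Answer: 194256452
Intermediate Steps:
x(w) = -13 (x(w) = -8 - 5 = -13)
(37810 + 36732)*((21948 - x(-104)) - 19355) = (37810 + 36732)*((21948 - 1*(-13)) - 19355) = 74542*((21948 + 13) - 19355) = 74542*(21961 - 19355) = 74542*2606 = 194256452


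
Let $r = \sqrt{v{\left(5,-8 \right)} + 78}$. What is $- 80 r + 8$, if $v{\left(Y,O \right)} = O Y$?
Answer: $8 - 80 \sqrt{38} \approx -485.15$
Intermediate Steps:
$r = \sqrt{38}$ ($r = \sqrt{\left(-8\right) 5 + 78} = \sqrt{-40 + 78} = \sqrt{38} \approx 6.1644$)
$- 80 r + 8 = - 80 \sqrt{38} + 8 = 8 - 80 \sqrt{38}$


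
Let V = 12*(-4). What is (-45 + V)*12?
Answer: -1116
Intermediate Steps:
V = -48
(-45 + V)*12 = (-45 - 48)*12 = -93*12 = -1116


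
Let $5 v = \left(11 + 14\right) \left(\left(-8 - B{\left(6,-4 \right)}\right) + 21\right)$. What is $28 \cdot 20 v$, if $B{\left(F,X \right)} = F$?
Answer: $19600$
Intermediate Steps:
$v = 35$ ($v = \frac{\left(11 + 14\right) \left(\left(-8 - 6\right) + 21\right)}{5} = \frac{25 \left(\left(-8 - 6\right) + 21\right)}{5} = \frac{25 \left(-14 + 21\right)}{5} = \frac{25 \cdot 7}{5} = \frac{1}{5} \cdot 175 = 35$)
$28 \cdot 20 v = 28 \cdot 20 \cdot 35 = 560 \cdot 35 = 19600$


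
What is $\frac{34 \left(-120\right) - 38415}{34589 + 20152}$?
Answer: $- \frac{14165}{18247} \approx -0.77629$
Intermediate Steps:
$\frac{34 \left(-120\right) - 38415}{34589 + 20152} = \frac{-4080 - 38415}{54741} = \left(-42495\right) \frac{1}{54741} = - \frac{14165}{18247}$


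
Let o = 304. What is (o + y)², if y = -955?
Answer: 423801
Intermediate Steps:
(o + y)² = (304 - 955)² = (-651)² = 423801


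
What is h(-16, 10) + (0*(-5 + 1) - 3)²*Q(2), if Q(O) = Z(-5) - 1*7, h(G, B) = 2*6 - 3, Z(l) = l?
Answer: -99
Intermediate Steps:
h(G, B) = 9 (h(G, B) = 12 - 3 = 9)
Q(O) = -12 (Q(O) = -5 - 1*7 = -5 - 7 = -12)
h(-16, 10) + (0*(-5 + 1) - 3)²*Q(2) = 9 + (0*(-5 + 1) - 3)²*(-12) = 9 + (0*(-4) - 3)²*(-12) = 9 + (0 - 3)²*(-12) = 9 + (-3)²*(-12) = 9 + 9*(-12) = 9 - 108 = -99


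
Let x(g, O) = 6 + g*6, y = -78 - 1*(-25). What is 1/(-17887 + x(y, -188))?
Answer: -1/18199 ≈ -5.4948e-5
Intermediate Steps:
y = -53 (y = -78 + 25 = -53)
x(g, O) = 6 + 6*g
1/(-17887 + x(y, -188)) = 1/(-17887 + (6 + 6*(-53))) = 1/(-17887 + (6 - 318)) = 1/(-17887 - 312) = 1/(-18199) = -1/18199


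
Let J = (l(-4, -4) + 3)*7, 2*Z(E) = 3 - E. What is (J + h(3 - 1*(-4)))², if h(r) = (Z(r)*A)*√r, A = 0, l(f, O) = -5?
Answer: 196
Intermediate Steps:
Z(E) = 3/2 - E/2 (Z(E) = (3 - E)/2 = 3/2 - E/2)
h(r) = 0 (h(r) = ((3/2 - r/2)*0)*√r = 0*√r = 0)
J = -14 (J = (-5 + 3)*7 = -2*7 = -14)
(J + h(3 - 1*(-4)))² = (-14 + 0)² = (-14)² = 196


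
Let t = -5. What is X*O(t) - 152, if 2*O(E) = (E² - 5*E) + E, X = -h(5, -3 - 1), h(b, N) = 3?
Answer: -439/2 ≈ -219.50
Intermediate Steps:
X = -3 (X = -1*3 = -3)
O(E) = E²/2 - 2*E (O(E) = ((E² - 5*E) + E)/2 = (E² - 4*E)/2 = E²/2 - 2*E)
X*O(t) - 152 = -3*(-5)*(-4 - 5)/2 - 152 = -3*(-5)*(-9)/2 - 152 = -3*45/2 - 152 = -135/2 - 152 = -439/2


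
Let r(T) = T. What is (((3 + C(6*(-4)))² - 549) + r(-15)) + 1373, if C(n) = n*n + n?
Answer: 308834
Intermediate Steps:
C(n) = n + n² (C(n) = n² + n = n + n²)
(((3 + C(6*(-4)))² - 549) + r(-15)) + 1373 = (((3 + (6*(-4))*(1 + 6*(-4)))² - 549) - 15) + 1373 = (((3 - 24*(1 - 24))² - 549) - 15) + 1373 = (((3 - 24*(-23))² - 549) - 15) + 1373 = (((3 + 552)² - 549) - 15) + 1373 = ((555² - 549) - 15) + 1373 = ((308025 - 549) - 15) + 1373 = (307476 - 15) + 1373 = 307461 + 1373 = 308834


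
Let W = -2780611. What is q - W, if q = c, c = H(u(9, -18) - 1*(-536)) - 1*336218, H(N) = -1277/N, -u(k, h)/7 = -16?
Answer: 1583965387/648 ≈ 2.4444e+6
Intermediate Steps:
u(k, h) = 112 (u(k, h) = -7*(-16) = 112)
c = -217870541/648 (c = -1277/(112 - 1*(-536)) - 1*336218 = -1277/(112 + 536) - 336218 = -1277/648 - 336218 = -217870541/648 ≈ -3.3622e+5)
q = -217870541/648 ≈ -3.3622e+5
q - W = -217870541/648 - 1*(-2780611) = -217870541/648 + 2780611 = 1583965387/648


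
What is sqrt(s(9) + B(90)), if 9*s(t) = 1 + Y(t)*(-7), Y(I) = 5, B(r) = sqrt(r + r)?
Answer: sqrt(-34 + 54*sqrt(5))/3 ≈ 3.1046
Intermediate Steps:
B(r) = sqrt(2)*sqrt(r) (B(r) = sqrt(2*r) = sqrt(2)*sqrt(r))
s(t) = -34/9 (s(t) = (1 + 5*(-7))/9 = (1 - 35)/9 = (1/9)*(-34) = -34/9)
sqrt(s(9) + B(90)) = sqrt(-34/9 + sqrt(2)*sqrt(90)) = sqrt(-34/9 + sqrt(2)*(3*sqrt(10))) = sqrt(-34/9 + 6*sqrt(5))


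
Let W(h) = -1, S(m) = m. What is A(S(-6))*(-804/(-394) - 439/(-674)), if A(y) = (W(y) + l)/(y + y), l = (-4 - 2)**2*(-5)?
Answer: 64695011/1593336 ≈ 40.604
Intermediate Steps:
l = -180 (l = (-6)**2*(-5) = 36*(-5) = -180)
A(y) = -181/(2*y) (A(y) = (-1 - 180)/(y + y) = -181*1/(2*y) = -181/(2*y))
A(S(-6))*(-804/(-394) - 439/(-674)) = (-181/2/(-6))*(-804/(-394) - 439/(-674)) = (-181/2*(-1/6))*(-804*(-1/394) - 439*(-1/674)) = 181*(402/197 + 439/674)/12 = (181/12)*(357431/132778) = 64695011/1593336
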